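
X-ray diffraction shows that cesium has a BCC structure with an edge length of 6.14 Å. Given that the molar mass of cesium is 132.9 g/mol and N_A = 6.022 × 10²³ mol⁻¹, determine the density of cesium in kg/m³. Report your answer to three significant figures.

A BCC unit cell contains Z = 2 atoms.
Cell volume: a³ = (6.14 Å)³ = (6.140 × 10^-8 cm)³ = 2.315 × 10^-22 cm³.
ρ = Z·M/(N_A·a³) = 2 × 132.9 / (6.022 × 10²³ × 2.315 × 10^-22) = 1.907 g/cm³ = 1910 kg/m³.

1910 kg/m³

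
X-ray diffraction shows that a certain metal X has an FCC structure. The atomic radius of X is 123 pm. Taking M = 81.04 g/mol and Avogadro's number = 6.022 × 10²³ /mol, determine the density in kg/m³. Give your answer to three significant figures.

In an FCC lattice, atoms touch along the face diagonal, so √2·a = 4r, giving a = 347.9 pm = 3.479 × 10^-8 cm.
With Z = 4, ρ = Z·M/(N_A·a³) = 4 × 81.04 / (6.022 × 10²³ × 4.211 × 10^-23) = 12.78 g/cm³ = 12800 kg/m³.

12800 kg/m³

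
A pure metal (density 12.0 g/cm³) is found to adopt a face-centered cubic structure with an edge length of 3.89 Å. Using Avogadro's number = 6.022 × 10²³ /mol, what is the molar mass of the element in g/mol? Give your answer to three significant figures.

106 g/mol

An FCC cell has Z = 4 atoms; a = 3.890 × 10^-8 cm.
M = ρ·N_A·a³/Z = 12.0 × 6.022 × 10²³ × 5.886 × 10^-23 / 4 = 106 g/mol.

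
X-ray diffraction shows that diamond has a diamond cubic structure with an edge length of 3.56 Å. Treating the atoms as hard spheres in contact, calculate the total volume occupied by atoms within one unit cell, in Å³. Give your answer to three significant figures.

15.3 Å³

In a diamond cubic lattice nearest neighbors lie along the body diagonal with √3·a = 8r, so r = 0.2165a = 0.7708 Å.
V_atoms = Z × (4/3)πr³ = 8 × (4/3)π × (0.7708)³ = 15.3 Å³.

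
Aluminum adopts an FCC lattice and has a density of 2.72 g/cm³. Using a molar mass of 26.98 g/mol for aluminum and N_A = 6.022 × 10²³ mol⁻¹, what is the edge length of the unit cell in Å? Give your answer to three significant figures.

4.04 Å

With Z = 4 atoms per FCC cell, a³ = Z·M/(N_A·ρ) = 4 × 26.98 / (6.022 × 10²³ × 2.720 g/cm³) = 6.589 × 10^-23 cm³.
a = (6.589 × 10^-23)^(1/3) = 4.039 × 10^-8 cm = 4.04 Å.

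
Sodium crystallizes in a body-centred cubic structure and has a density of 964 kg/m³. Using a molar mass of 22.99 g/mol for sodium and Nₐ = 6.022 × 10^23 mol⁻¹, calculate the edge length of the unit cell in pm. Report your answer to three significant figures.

With Z = 2 atoms per BCC cell, a³ = Z·M/(N_A·ρ) = 2 × 22.99 / (6.022 × 10²³ × 0.9640 g/cm³) = 7.920 × 10^-23 cm³.
a = (7.920 × 10^-23)^(1/3) = 4.295 × 10^-8 cm = 429 pm.

429 pm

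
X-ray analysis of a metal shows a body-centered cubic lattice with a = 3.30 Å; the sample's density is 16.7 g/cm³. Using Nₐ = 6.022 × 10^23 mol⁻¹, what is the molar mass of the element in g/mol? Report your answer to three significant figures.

A BCC cell has Z = 2 atoms; a = 3.300 × 10^-8 cm.
M = ρ·N_A·a³/Z = 16.7 × 6.022 × 10²³ × 3.594 × 10^-23 / 2 = 181 g/mol.

181 g/mol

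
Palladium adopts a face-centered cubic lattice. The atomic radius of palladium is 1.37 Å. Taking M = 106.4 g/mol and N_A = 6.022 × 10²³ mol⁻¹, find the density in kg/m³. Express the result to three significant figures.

In an FCC lattice, atoms touch along the face diagonal, so √2·a = 4r, giving a = 3.875 Å = 3.875 × 10^-8 cm.
With Z = 4, ρ = Z·M/(N_A·a³) = 4 × 106.4 / (6.022 × 10²³ × 5.818 × 10^-23) = 12.15 g/cm³ = 12100 kg/m³.

12100 kg/m³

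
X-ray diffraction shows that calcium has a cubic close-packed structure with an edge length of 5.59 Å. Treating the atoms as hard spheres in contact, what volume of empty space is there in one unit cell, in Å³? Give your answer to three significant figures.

45.3 Å³

In an FCC lattice atoms touch along the face diagonal, so √2·a = 4r, so r = 0.3536a = 1.976 Å.
V_cell = a³ = 174.7 Å³; V_atoms = 4 × (4/3)πr³ = 129.3 Å³.
Empty space = 174.7 − 129.3 = 45.3 Å³.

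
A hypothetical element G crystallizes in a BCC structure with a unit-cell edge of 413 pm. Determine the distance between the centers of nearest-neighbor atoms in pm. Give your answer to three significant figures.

358 pm

In a BCC structure, atoms touch along the body diagonal, so √3·a = 4r; the nearest-neighbor distance equals 2r = 0.8660·a.
d = 0.8660 × 413 = 358 pm.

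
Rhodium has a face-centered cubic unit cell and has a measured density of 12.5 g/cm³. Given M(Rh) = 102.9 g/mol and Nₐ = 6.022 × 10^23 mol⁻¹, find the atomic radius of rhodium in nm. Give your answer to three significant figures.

0.134 nm

For an FCC cell (Z = 4), a³ = Z·M/(N_A·ρ) = 4 × 102.9 / (6.022 × 10²³ × 12.50) = 5.468 × 10^-23 cm³, so a = 3.796 × 10^-8 cm = 0.3796 nm.
Atoms touch along the face diagonal, so √2·a = 4r, so r = 0.3536 × a = 0.134 nm.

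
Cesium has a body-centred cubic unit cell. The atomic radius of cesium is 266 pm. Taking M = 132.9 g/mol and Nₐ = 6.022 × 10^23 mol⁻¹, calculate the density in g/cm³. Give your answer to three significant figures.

1.90 g/cm³

In a BCC lattice, atoms touch along the body diagonal, so √3·a = 4r, giving a = 614.3 pm = 6.143 × 10^-8 cm.
With Z = 2, ρ = Z·M/(N_A·a³) = 2 × 132.9 / (6.022 × 10²³ × 2.318 × 10^-22) = 1.904 g/cm³.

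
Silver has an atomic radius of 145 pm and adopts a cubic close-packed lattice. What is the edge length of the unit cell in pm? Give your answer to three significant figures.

In an FCC lattice, atoms touch along the face diagonal, so √2·a = 4r.
a = 4r/√2 = 4 × 145 / 1.4142 = 410 pm.

410 pm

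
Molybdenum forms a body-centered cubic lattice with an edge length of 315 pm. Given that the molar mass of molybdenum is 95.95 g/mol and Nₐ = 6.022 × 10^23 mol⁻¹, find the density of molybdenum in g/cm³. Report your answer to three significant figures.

A BCC unit cell contains Z = 2 atoms.
Cell volume: a³ = (315 pm)³ = (3.150 × 10^-8 cm)³ = 3.126 × 10^-23 cm³.
ρ = Z·M/(N_A·a³) = 2 × 95.95 / (6.022 × 10²³ × 3.126 × 10^-23) = 10.20 g/cm³.

10.2 g/cm³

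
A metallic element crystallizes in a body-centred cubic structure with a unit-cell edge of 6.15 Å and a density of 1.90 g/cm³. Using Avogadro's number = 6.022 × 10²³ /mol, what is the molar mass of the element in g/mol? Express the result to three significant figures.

A BCC cell has Z = 2 atoms; a = 6.150 × 10^-8 cm.
M = ρ·N_A·a³/Z = 1.90 × 6.022 × 10²³ × 2.326 × 10^-22 / 2 = 133 g/mol.

133 g/mol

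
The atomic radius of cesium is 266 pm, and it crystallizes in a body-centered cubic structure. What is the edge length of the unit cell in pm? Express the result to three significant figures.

In a BCC lattice, atoms touch along the body diagonal, so √3·a = 4r.
a = 4r/√3 = 4 × 266 / 1.7321 = 614 pm.

614 pm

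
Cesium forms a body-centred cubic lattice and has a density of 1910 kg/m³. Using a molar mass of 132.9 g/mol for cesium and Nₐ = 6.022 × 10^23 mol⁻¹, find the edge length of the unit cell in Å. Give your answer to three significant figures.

With Z = 2 atoms per BCC cell, a³ = Z·M/(N_A·ρ) = 2 × 132.9 / (6.022 × 10²³ × 1.910 g/cm³) = 2.311 × 10^-22 cm³.
a = (2.311 × 10^-22)^(1/3) = 6.137 × 10^-8 cm = 6.14 Å.

6.14 Å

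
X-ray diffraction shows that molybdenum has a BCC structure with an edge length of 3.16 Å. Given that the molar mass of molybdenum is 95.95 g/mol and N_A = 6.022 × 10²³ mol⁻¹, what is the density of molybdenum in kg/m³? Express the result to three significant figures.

A BCC unit cell contains Z = 2 atoms.
Cell volume: a³ = (3.16 Å)³ = (3.160 × 10^-8 cm)³ = 3.155 × 10^-23 cm³.
ρ = Z·M/(N_A·a³) = 2 × 95.95 / (6.022 × 10²³ × 3.155 × 10^-23) = 10.10 g/cm³ = 10100 kg/m³.

10100 kg/m³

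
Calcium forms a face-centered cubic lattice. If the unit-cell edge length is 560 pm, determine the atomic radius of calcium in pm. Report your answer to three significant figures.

In an FCC lattice, atoms touch along the face diagonal, so √2·a = 4r.
r = √2·a/4 = 1.4142 × 560 / 4 = 198 pm.

198 pm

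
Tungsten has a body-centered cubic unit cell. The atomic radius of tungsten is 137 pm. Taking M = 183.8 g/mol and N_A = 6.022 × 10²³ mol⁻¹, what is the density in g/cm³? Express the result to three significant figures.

In a BCC lattice, atoms touch along the body diagonal, so √3·a = 4r, giving a = 316.4 pm = 3.164 × 10^-8 cm.
With Z = 2, ρ = Z·M/(N_A·a³) = 2 × 183.8 / (6.022 × 10²³ × 3.167 × 10^-23) = 19.27 g/cm³.

19.3 g/cm³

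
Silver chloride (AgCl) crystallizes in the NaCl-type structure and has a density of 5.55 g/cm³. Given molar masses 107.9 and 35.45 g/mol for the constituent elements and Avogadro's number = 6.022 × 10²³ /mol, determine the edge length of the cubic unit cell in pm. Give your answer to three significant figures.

556 pm

M(AgCl) = 143.35 g/mol; Z = 4 formula units per cell.
a³ = Z·M/(N_A·ρ) = 4 × 143.35 / (6.022 × 10²³ × 5.55) = 1.716 × 10^-22 cm³, so a = 5.557 × 10^-8 cm = 556 pm.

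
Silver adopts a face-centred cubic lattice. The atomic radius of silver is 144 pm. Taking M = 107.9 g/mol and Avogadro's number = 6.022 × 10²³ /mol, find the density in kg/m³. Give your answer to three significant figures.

In an FCC lattice, atoms touch along the face diagonal, so √2·a = 4r, giving a = 407.3 pm = 4.073 × 10^-8 cm.
With Z = 4, ρ = Z·M/(N_A·a³) = 4 × 107.9 / (6.022 × 10²³ × 6.757 × 10^-23) = 10.61 g/cm³ = 10600 kg/m³.

10600 kg/m³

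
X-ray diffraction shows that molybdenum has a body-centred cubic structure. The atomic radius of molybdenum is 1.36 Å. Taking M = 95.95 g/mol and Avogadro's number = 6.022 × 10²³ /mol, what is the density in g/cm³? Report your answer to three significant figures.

In a BCC lattice, atoms touch along the body diagonal, so √3·a = 4r, giving a = 3.141 Å = 3.141 × 10^-8 cm.
With Z = 2, ρ = Z·M/(N_A·a³) = 2 × 95.95 / (6.022 × 10²³ × 3.098 × 10^-23) = 10.29 g/cm³.

10.3 g/cm³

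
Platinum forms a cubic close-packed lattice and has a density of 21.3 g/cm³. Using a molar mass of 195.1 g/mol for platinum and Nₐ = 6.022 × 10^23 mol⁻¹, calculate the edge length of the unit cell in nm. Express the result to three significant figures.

0.393 nm

With Z = 4 atoms per FCC cell, a³ = Z·M/(N_A·ρ) = 4 × 195.1 / (6.022 × 10²³ × 21.30 g/cm³) = 6.084 × 10^-23 cm³.
a = (6.084 × 10^-23)^(1/3) = 3.933 × 10^-8 cm = 0.393 nm.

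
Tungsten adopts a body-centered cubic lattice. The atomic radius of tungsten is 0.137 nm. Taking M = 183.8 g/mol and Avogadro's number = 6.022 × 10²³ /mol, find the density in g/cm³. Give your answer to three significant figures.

In a BCC lattice, atoms touch along the body diagonal, so √3·a = 4r, giving a = 0.3164 nm = 3.164 × 10^-8 cm.
With Z = 2, ρ = Z·M/(N_A·a³) = 2 × 183.8 / (6.022 × 10²³ × 3.167 × 10^-23) = 19.27 g/cm³.

19.3 g/cm³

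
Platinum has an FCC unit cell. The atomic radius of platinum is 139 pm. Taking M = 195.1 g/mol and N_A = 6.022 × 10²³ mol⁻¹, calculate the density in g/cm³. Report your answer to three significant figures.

In an FCC lattice, atoms touch along the face diagonal, so √2·a = 4r, giving a = 393.2 pm = 3.932 × 10^-8 cm.
With Z = 4, ρ = Z·M/(N_A·a³) = 4 × 195.1 / (6.022 × 10²³ × 6.077 × 10^-23) = 21.33 g/cm³.

21.3 g/cm³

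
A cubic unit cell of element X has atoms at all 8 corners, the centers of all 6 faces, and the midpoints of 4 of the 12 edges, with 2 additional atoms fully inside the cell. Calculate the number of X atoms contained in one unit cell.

Corner atoms are shared by 8 cells (1/8 each), face atoms by 2 (1/2 each), edge atoms by 4 (1/4 each), interior atoms are unshared.
Net atoms = 8 × 1/8 + 6 × 1/2 + 4 × 1/4 + 2 = 1 + 3 + 1 + 2 = 7.

7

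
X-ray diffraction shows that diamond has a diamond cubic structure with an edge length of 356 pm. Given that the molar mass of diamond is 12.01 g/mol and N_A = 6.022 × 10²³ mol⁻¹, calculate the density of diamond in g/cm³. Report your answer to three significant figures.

3.54 g/cm³

A diamond cubic unit cell contains Z = 8 atoms.
Cell volume: a³ = (356 pm)³ = (3.560 × 10^-8 cm)³ = 4.512 × 10^-23 cm³.
ρ = Z·M/(N_A·a³) = 8 × 12.01 / (6.022 × 10²³ × 4.512 × 10^-23) = 3.536 g/cm³.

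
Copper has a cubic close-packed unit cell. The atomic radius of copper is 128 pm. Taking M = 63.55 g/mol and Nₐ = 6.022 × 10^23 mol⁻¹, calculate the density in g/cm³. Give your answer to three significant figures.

In an FCC lattice, atoms touch along the face diagonal, so √2·a = 4r, giving a = 362.0 pm = 3.620 × 10^-8 cm.
With Z = 4, ρ = Z·M/(N_A·a³) = 4 × 63.55 / (6.022 × 10²³ × 4.745 × 10^-23) = 8.895 g/cm³.

8.90 g/cm³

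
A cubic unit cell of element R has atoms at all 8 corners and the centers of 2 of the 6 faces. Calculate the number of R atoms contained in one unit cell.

Corner atoms are shared by 8 cells (1/8 each), face atoms by 2 (1/2 each).
Net atoms = 8 × 1/8 + 2 × 1/2 = 1 + 1 = 2.

2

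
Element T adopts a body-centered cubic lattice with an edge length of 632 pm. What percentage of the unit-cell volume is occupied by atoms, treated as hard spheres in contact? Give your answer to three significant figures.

In a BCC lattice atoms touch along the body diagonal, so √3·a = 4r, so r = 0.4330a = 273.7 pm.
Packing fraction = Z·(4/3)πr³ / a³ = 2 × (4/3)π × (273.7)³ / (632)³ = 0.6802 = 68.0%.

68.0%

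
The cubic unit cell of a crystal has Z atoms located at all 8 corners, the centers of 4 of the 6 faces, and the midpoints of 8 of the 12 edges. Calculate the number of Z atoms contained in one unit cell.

5

Corner atoms are shared by 8 cells (1/8 each), face atoms by 2 (1/2 each), edge atoms by 4 (1/4 each).
Net atoms = 8 × 1/8 + 4 × 1/2 + 8 × 1/4 = 1 + 2 + 2 = 5.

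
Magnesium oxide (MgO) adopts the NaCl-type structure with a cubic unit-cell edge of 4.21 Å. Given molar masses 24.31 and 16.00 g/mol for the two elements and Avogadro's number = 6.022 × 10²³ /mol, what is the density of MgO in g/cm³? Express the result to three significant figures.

3.59 g/cm³

The NaCl-type structure contains Z = 4 formula units per cell; M(MgO) = 24.31 + 16.00 = 40.31 g/mol.
a³ = (4.210 × 10^-8 cm)³ = 7.462 × 10^-23 cm³.
ρ = 4 × 40.31 / (6.022 × 10²³ × 7.462 × 10^-23) = 3.588 g/cm³.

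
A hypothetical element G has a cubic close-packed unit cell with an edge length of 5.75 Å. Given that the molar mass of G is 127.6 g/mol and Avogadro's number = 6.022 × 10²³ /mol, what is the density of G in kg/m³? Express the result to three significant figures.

4460 kg/m³

An FCC unit cell contains Z = 4 atoms.
Cell volume: a³ = (5.75 Å)³ = (5.750 × 10^-8 cm)³ = 1.901 × 10^-22 cm³.
ρ = Z·M/(N_A·a³) = 4 × 127.6 / (6.022 × 10²³ × 1.901 × 10^-22) = 4.458 g/cm³ = 4460 kg/m³.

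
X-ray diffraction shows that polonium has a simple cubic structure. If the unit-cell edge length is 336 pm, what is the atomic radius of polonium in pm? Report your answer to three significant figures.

168 pm

In a simple cubic lattice, atoms touch along the cell edge, so a = 2r.
r = a/2 = 336/2 = 168 pm.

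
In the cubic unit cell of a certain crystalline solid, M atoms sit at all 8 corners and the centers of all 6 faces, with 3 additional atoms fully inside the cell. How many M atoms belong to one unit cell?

7

Corner atoms are shared by 8 cells (1/8 each), face atoms by 2 (1/2 each), interior atoms are unshared.
Net atoms = 8 × 1/8 + 6 × 1/2 + 3 = 1 + 3 + 3 = 7.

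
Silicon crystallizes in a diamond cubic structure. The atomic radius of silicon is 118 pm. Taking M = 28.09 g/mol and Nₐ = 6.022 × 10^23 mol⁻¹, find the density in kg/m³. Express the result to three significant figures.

2300 kg/m³

In a diamond cubic lattice, nearest neighbors lie along the body diagonal with √3·a = 8r, giving a = 545.0 pm = 5.450 × 10^-8 cm.
With Z = 8, ρ = Z·M/(N_A·a³) = 8 × 28.09 / (6.022 × 10²³ × 1.619 × 10^-22) = 2.305 g/cm³ = 2300 kg/m³.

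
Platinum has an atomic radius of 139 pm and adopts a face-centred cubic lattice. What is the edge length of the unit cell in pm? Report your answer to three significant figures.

In an FCC lattice, atoms touch along the face diagonal, so √2·a = 4r.
a = 4r/√2 = 4 × 139 / 1.4142 = 393 pm.

393 pm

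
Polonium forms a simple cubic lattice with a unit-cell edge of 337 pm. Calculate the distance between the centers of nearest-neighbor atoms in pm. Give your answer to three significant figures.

337 pm

In a simple cubic structure, atoms touch along the cell edge, so a = 2r; the nearest-neighbor distance equals 2r = 1.000·a.
d = 1.000 × 337 = 337 pm.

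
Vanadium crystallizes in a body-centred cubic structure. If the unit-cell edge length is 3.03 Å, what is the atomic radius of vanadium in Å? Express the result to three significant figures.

1.31 Å

In a BCC lattice, atoms touch along the body diagonal, so √3·a = 4r.
r = √3·a/4 = 1.7321 × 3.03 / 4 = 1.31 Å.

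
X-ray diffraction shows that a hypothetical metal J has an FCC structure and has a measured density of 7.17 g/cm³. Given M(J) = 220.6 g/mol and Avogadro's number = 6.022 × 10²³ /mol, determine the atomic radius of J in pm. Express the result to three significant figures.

For an FCC cell (Z = 4), a³ = Z·M/(N_A·ρ) = 4 × 220.6 / (6.022 × 10²³ × 7.170) = 2.044 × 10^-22 cm³, so a = 5.890 × 10^-8 cm = 589.0 pm.
Atoms touch along the face diagonal, so √2·a = 4r, so r = 0.3536 × a = 208 pm.

208 pm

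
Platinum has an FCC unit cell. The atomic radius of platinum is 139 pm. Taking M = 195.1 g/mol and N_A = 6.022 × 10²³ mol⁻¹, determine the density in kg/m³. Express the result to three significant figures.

In an FCC lattice, atoms touch along the face diagonal, so √2·a = 4r, giving a = 393.2 pm = 3.932 × 10^-8 cm.
With Z = 4, ρ = Z·M/(N_A·a³) = 4 × 195.1 / (6.022 × 10²³ × 6.077 × 10^-23) = 21.33 g/cm³ = 21300 kg/m³.

21300 kg/m³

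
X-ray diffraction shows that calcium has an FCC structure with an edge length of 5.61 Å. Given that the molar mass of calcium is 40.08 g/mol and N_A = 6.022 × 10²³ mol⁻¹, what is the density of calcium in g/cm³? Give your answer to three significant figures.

An FCC unit cell contains Z = 4 atoms.
Cell volume: a³ = (5.61 Å)³ = (5.610 × 10^-8 cm)³ = 1.766 × 10^-22 cm³.
ρ = Z·M/(N_A·a³) = 4 × 40.08 / (6.022 × 10²³ × 1.766 × 10^-22) = 1.508 g/cm³.

1.51 g/cm³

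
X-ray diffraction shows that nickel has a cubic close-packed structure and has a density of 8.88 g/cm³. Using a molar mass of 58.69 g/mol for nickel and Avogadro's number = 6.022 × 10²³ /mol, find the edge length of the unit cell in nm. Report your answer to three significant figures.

0.353 nm

With Z = 4 atoms per FCC cell, a³ = Z·M/(N_A·ρ) = 4 × 58.69 / (6.022 × 10²³ × 8.880 g/cm³) = 4.390 × 10^-23 cm³.
a = (4.390 × 10^-23)^(1/3) = 3.528 × 10^-8 cm = 0.353 nm.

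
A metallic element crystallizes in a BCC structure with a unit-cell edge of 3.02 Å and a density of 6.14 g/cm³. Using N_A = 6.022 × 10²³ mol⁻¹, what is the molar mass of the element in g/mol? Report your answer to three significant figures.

50.9 g/mol

A BCC cell has Z = 2 atoms; a = 3.020 × 10^-8 cm.
M = ρ·N_A·a³/Z = 6.14 × 6.022 × 10²³ × 2.754 × 10^-23 / 2 = 50.9 g/mol.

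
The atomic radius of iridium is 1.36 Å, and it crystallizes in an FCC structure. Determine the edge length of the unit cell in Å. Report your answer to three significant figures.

3.85 Å

In an FCC lattice, atoms touch along the face diagonal, so √2·a = 4r.
a = 4r/√2 = 4 × 1.36 / 1.4142 = 3.85 Å.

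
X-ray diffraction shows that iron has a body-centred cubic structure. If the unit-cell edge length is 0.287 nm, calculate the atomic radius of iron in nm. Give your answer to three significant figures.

In a BCC lattice, atoms touch along the body diagonal, so √3·a = 4r.
r = √3·a/4 = 1.7321 × 0.287 / 4 = 0.124 nm.

0.124 nm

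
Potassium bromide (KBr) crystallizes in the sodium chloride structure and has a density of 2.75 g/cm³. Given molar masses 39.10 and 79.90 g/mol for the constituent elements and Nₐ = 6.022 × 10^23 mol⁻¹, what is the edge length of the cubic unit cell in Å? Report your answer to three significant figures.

6.60 Å

M(KBr) = 119.0 g/mol; Z = 4 formula units per cell.
a³ = Z·M/(N_A·ρ) = 4 × 119.0 / (6.022 × 10²³ × 2.75) = 2.874 × 10^-22 cm³, so a = 6.600 × 10^-8 cm = 6.60 Å.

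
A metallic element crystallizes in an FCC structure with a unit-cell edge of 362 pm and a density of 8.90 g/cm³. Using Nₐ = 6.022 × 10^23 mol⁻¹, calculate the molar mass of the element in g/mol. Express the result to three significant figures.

63.6 g/mol

An FCC cell has Z = 4 atoms; a = 3.620 × 10^-8 cm.
M = ρ·N_A·a³/Z = 8.90 × 6.022 × 10²³ × 4.744 × 10^-23 / 4 = 63.6 g/mol.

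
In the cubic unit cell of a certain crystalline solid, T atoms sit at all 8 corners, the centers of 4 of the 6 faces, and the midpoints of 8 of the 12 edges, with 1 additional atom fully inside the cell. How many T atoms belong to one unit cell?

Corner atoms are shared by 8 cells (1/8 each), face atoms by 2 (1/2 each), edge atoms by 4 (1/4 each), interior atoms are unshared.
Net atoms = 8 × 1/8 + 4 × 1/2 + 8 × 1/4 + 1 = 1 + 2 + 2 + 1 = 6.

6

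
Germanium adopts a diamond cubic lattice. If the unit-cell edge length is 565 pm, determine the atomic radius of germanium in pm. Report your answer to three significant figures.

In a diamond cubic lattice, nearest neighbors lie along the body diagonal with √3·a = 8r.
r = √3·a/8 = 1.7321 × 565 / 8 = 122 pm.

122 pm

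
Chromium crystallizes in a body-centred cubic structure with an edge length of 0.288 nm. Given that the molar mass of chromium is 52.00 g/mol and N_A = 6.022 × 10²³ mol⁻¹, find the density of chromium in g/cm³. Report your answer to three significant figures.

7.23 g/cm³

A BCC unit cell contains Z = 2 atoms.
Cell volume: a³ = (0.288 nm)³ = (2.880 × 10^-8 cm)³ = 2.389 × 10^-23 cm³.
ρ = Z·M/(N_A·a³) = 2 × 52.00 / (6.022 × 10²³ × 2.389 × 10^-23) = 7.230 g/cm³.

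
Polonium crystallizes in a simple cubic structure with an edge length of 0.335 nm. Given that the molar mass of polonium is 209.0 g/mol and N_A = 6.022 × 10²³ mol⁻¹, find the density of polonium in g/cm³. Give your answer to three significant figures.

A simple cubic unit cell contains Z = 1 atom.
Cell volume: a³ = (0.335 nm)³ = (3.350 × 10^-8 cm)³ = 3.760 × 10^-23 cm³.
ρ = Z·M/(N_A·a³) = 1 × 209.0 / (6.022 × 10²³ × 3.760 × 10^-23) = 9.231 g/cm³.

9.23 g/cm³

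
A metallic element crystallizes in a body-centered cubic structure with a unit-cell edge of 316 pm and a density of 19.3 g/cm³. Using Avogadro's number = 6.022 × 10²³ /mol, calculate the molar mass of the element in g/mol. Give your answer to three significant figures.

A BCC cell has Z = 2 atoms; a = 3.160 × 10^-8 cm.
M = ρ·N_A·a³/Z = 19.3 × 6.022 × 10²³ × 3.155 × 10^-23 / 2 = 183 g/mol.

183 g/mol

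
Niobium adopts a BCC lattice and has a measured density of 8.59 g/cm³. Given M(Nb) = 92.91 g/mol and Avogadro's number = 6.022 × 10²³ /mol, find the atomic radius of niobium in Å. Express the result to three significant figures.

1.43 Å

For a BCC cell (Z = 2), a³ = Z·M/(N_A·ρ) = 2 × 92.91 / (6.022 × 10²³ × 8.590) = 3.592 × 10^-23 cm³, so a = 3.300 × 10^-8 cm = 3.300 Å.
Atoms touch along the body diagonal, so √3·a = 4r, so r = 0.4330 × a = 1.43 Å.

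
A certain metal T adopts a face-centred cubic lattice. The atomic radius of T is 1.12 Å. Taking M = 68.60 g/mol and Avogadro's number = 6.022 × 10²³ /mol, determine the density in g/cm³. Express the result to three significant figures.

14.3 g/cm³

In an FCC lattice, atoms touch along the face diagonal, so √2·a = 4r, giving a = 3.168 Å = 3.168 × 10^-8 cm.
With Z = 4, ρ = Z·M/(N_A·a³) = 4 × 68.60 / (6.022 × 10²³ × 3.179 × 10^-23) = 14.33 g/cm³.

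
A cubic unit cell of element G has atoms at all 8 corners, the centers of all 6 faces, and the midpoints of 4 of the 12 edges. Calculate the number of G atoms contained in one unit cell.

5

Corner atoms are shared by 8 cells (1/8 each), face atoms by 2 (1/2 each), edge atoms by 4 (1/4 each).
Net atoms = 8 × 1/8 + 6 × 1/2 + 4 × 1/4 = 1 + 3 + 1 = 5.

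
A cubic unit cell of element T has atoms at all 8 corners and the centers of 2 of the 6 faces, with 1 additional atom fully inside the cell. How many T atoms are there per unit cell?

Corner atoms are shared by 8 cells (1/8 each), face atoms by 2 (1/2 each), interior atoms are unshared.
Net atoms = 8 × 1/8 + 2 × 1/2 + 1 = 1 + 1 + 1 = 3.

3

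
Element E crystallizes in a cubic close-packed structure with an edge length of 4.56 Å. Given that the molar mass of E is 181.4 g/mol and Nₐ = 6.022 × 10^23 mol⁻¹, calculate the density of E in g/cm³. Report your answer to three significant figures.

12.7 g/cm³

An FCC unit cell contains Z = 4 atoms.
Cell volume: a³ = (4.56 Å)³ = (4.560 × 10^-8 cm)³ = 9.482 × 10^-23 cm³.
ρ = Z·M/(N_A·a³) = 4 × 181.4 / (6.022 × 10²³ × 9.482 × 10^-23) = 12.71 g/cm³.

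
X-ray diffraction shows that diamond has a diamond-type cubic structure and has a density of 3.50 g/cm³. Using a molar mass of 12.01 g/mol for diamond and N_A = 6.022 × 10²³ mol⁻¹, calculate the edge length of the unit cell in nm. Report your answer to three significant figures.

0.357 nm

With Z = 8 atoms per diamond cubic cell, a³ = Z·M/(N_A·ρ) = 8 × 12.01 / (6.022 × 10²³ × 3.500 g/cm³) = 4.559 × 10^-23 cm³.
a = (4.559 × 10^-23)^(1/3) = 3.572 × 10^-8 cm = 0.357 nm.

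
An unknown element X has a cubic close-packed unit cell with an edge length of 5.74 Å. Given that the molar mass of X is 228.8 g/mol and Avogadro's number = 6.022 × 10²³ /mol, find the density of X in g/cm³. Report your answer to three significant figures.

8.04 g/cm³

An FCC unit cell contains Z = 4 atoms.
Cell volume: a³ = (5.74 Å)³ = (5.740 × 10^-8 cm)³ = 1.891 × 10^-22 cm³.
ρ = Z·M/(N_A·a³) = 4 × 228.8 / (6.022 × 10²³ × 1.891 × 10^-22) = 8.036 g/cm³.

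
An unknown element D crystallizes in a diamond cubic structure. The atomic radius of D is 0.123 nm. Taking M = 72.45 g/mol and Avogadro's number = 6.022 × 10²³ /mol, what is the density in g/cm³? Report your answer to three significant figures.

In a diamond cubic lattice, nearest neighbors lie along the body diagonal with √3·a = 8r, giving a = 0.5681 nm = 5.681 × 10^-8 cm.
With Z = 8, ρ = Z·M/(N_A·a³) = 8 × 72.45 / (6.022 × 10²³ × 1.834 × 10^-22) = 5.249 g/cm³.

5.25 g/cm³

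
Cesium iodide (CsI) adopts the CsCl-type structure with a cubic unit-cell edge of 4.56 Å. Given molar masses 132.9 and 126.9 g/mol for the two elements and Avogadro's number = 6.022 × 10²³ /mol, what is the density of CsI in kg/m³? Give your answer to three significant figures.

The CsCl-type structure contains Z = 1 formula unit per cell; M(CsI) = 132.9 + 126.9 = 259.8 g/mol.
a³ = (4.560 × 10^-8 cm)³ = 9.482 × 10^-23 cm³.
ρ = 1 × 259.8 / (6.022 × 10²³ × 9.482 × 10^-23) = 4.550 g/cm³ = 4550 kg/m³.

4550 kg/m³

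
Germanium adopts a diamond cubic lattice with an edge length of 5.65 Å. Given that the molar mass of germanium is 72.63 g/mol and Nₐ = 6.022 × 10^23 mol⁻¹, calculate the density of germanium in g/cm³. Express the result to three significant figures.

5.35 g/cm³

A diamond cubic unit cell contains Z = 8 atoms.
Cell volume: a³ = (5.65 Å)³ = (5.650 × 10^-8 cm)³ = 1.804 × 10^-22 cm³.
ρ = Z·M/(N_A·a³) = 8 × 72.63 / (6.022 × 10²³ × 1.804 × 10^-22) = 5.350 g/cm³.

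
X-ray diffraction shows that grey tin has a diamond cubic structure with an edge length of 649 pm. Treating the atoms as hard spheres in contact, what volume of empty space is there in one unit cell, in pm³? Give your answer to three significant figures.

In a diamond cubic lattice nearest neighbors lie along the body diagonal with √3·a = 8r, so r = 0.2165a = 140.5 pm.
V_cell = a³ = 2.734 × 10^8 pm³; V_atoms = 8 × (4/3)πr³ = 9.297 × 10^7 pm³.
Empty space = 2.734 × 10^8 − 9.297 × 10^7 = 1.80 × 10^8 pm³.

1.80 × 10^8 pm³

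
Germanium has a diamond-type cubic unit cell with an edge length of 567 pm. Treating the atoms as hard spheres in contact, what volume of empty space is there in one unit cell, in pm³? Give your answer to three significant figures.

1.20 × 10^8 pm³

In a diamond cubic lattice nearest neighbors lie along the body diagonal with √3·a = 8r, so r = 0.2165a = 122.8 pm.
V_cell = a³ = 1.823 × 10^8 pm³; V_atoms = 8 × (4/3)πr³ = 6.199 × 10^7 pm³.
Empty space = 1.823 × 10^8 − 6.199 × 10^7 = 1.20 × 10^8 pm³.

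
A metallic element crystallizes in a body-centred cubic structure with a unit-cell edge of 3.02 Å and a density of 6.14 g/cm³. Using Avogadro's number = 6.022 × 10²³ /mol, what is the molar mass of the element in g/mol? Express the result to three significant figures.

50.9 g/mol

A BCC cell has Z = 2 atoms; a = 3.020 × 10^-8 cm.
M = ρ·N_A·a³/Z = 6.14 × 6.022 × 10²³ × 2.754 × 10^-23 / 2 = 50.9 g/mol.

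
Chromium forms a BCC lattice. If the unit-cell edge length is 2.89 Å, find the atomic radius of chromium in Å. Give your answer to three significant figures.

1.25 Å

In a BCC lattice, atoms touch along the body diagonal, so √3·a = 4r.
r = √3·a/4 = 1.7321 × 2.89 / 4 = 1.25 Å.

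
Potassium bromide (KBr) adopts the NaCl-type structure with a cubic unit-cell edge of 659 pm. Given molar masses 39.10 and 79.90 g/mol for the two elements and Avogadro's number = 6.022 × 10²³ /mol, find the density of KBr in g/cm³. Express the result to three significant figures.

The NaCl-type structure contains Z = 4 formula units per cell; M(KBr) = 39.10 + 79.90 = 119.0 g/mol.
a³ = (6.590 × 10^-8 cm)³ = 2.862 × 10^-22 cm³.
ρ = 4 × 119.0 / (6.022 × 10²³ × 2.862 × 10^-22) = 2.762 g/cm³.

2.76 g/cm³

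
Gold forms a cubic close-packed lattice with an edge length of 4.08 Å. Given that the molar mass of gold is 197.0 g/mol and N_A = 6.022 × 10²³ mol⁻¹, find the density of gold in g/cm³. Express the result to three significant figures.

An FCC unit cell contains Z = 4 atoms.
Cell volume: a³ = (4.08 Å)³ = (4.080 × 10^-8 cm)³ = 6.792 × 10^-23 cm³.
ρ = Z·M/(N_A·a³) = 4 × 197.0 / (6.022 × 10²³ × 6.792 × 10^-23) = 19.27 g/cm³.

19.3 g/cm³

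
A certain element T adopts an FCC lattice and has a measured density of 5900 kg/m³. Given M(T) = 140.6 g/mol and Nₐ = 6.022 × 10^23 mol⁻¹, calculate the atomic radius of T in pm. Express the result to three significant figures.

191 pm

For an FCC cell (Z = 4), a³ = Z·M/(N_A·ρ) = 4 × 140.6 / (6.022 × 10²³ × 5.900) = 1.583 × 10^-22 cm³, so a = 5.409 × 10^-8 cm = 540.9 pm.
Atoms touch along the face diagonal, so √2·a = 4r, so r = 0.3536 × a = 191 pm.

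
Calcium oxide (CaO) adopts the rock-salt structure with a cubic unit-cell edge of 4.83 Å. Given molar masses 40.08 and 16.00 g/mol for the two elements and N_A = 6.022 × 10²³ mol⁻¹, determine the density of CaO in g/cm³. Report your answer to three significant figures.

3.31 g/cm³

The rock-salt structure contains Z = 4 formula units per cell; M(CaO) = 40.08 + 16.00 = 56.08 g/mol.
a³ = (4.830 × 10^-8 cm)³ = 1.127 × 10^-22 cm³.
ρ = 4 × 56.08 / (6.022 × 10²³ × 1.127 × 10^-22) = 3.306 g/cm³.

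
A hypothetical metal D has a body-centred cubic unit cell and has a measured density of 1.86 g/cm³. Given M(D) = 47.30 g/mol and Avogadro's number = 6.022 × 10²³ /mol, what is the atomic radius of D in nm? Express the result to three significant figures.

For a BCC cell (Z = 2), a³ = Z·M/(N_A·ρ) = 2 × 47.30 / (6.022 × 10²³ × 1.860) = 8.446 × 10^-23 cm³, so a = 4.387 × 10^-8 cm = 0.4387 nm.
Atoms touch along the body diagonal, so √3·a = 4r, so r = 0.4330 × a = 0.190 nm.

0.190 nm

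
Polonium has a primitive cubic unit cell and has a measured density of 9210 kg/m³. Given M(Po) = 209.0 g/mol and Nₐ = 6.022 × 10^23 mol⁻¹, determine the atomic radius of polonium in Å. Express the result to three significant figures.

For a simple cubic cell (Z = 1), a³ = Z·M/(N_A·ρ) = 1 × 209.0 / (6.022 × 10²³ × 9.210) = 3.768 × 10^-23 cm³, so a = 3.353 × 10^-8 cm = 3.353 Å.
Atoms touch along the cell edge, so a = 2r, so r = 0.5000 × a = 1.68 Å.

1.68 Å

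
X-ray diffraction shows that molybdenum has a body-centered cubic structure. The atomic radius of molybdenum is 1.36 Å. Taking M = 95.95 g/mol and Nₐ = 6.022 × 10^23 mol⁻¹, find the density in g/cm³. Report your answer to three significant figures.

10.3 g/cm³

In a BCC lattice, atoms touch along the body diagonal, so √3·a = 4r, giving a = 3.141 Å = 3.141 × 10^-8 cm.
With Z = 2, ρ = Z·M/(N_A·a³) = 2 × 95.95 / (6.022 × 10²³ × 3.098 × 10^-23) = 10.29 g/cm³.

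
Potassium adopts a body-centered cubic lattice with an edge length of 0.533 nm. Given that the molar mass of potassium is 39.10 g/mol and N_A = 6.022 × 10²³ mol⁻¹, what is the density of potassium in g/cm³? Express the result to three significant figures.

A BCC unit cell contains Z = 2 atoms.
Cell volume: a³ = (0.533 nm)³ = (5.330 × 10^-8 cm)³ = 1.514 × 10^-22 cm³.
ρ = Z·M/(N_A·a³) = 2 × 39.10 / (6.022 × 10²³ × 1.514 × 10^-22) = 0.8576 g/cm³.

0.858 g/cm³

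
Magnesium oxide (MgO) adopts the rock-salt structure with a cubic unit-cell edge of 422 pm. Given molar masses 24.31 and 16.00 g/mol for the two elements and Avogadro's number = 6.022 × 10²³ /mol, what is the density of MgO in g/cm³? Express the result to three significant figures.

The rock-salt structure contains Z = 4 formula units per cell; M(MgO) = 24.31 + 16.00 = 40.31 g/mol.
a³ = (4.220 × 10^-8 cm)³ = 7.515 × 10^-23 cm³.
ρ = 4 × 40.31 / (6.022 × 10²³ × 7.515 × 10^-23) = 3.563 g/cm³.

3.56 g/cm³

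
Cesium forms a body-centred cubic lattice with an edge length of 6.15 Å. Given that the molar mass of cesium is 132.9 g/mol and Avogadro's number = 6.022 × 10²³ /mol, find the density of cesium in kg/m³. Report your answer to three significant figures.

A BCC unit cell contains Z = 2 atoms.
Cell volume: a³ = (6.15 Å)³ = (6.150 × 10^-8 cm)³ = 2.326 × 10^-22 cm³.
ρ = Z·M/(N_A·a³) = 2 × 132.9 / (6.022 × 10²³ × 2.326 × 10^-22) = 1.898 g/cm³ = 1900 kg/m³.

1900 kg/m³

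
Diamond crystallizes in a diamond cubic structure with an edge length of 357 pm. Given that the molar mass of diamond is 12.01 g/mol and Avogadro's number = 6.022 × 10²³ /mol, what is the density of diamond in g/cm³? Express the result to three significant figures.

3.51 g/cm³

A diamond cubic unit cell contains Z = 8 atoms.
Cell volume: a³ = (357 pm)³ = (3.570 × 10^-8 cm)³ = 4.550 × 10^-23 cm³.
ρ = Z·M/(N_A·a³) = 8 × 12.01 / (6.022 × 10²³ × 4.550 × 10^-23) = 3.507 g/cm³.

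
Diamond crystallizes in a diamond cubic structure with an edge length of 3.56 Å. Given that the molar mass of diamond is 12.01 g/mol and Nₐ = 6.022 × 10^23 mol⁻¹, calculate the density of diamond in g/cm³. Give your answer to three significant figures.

3.54 g/cm³

A diamond cubic unit cell contains Z = 8 atoms.
Cell volume: a³ = (3.56 Å)³ = (3.560 × 10^-8 cm)³ = 4.512 × 10^-23 cm³.
ρ = Z·M/(N_A·a³) = 8 × 12.01 / (6.022 × 10²³ × 4.512 × 10^-23) = 3.536 g/cm³.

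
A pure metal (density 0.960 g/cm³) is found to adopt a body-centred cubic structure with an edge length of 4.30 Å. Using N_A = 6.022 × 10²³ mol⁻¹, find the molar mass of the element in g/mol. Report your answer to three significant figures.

23.0 g/mol

A BCC cell has Z = 2 atoms; a = 4.300 × 10^-8 cm.
M = ρ·N_A·a³/Z = 0.960 × 6.022 × 10²³ × 7.951 × 10^-23 / 2 = 23.0 g/mol.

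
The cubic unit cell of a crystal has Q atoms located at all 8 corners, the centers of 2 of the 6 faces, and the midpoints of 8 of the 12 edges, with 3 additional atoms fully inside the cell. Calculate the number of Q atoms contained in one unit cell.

Corner atoms are shared by 8 cells (1/8 each), face atoms by 2 (1/2 each), edge atoms by 4 (1/4 each), interior atoms are unshared.
Net atoms = 8 × 1/8 + 2 × 1/2 + 8 × 1/4 + 3 = 1 + 1 + 2 + 3 = 7.

7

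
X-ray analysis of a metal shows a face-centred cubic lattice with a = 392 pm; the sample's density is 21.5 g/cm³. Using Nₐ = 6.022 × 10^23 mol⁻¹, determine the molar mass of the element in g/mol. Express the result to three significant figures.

195 g/mol

An FCC cell has Z = 4 atoms; a = 3.920 × 10^-8 cm.
M = ρ·N_A·a³/Z = 21.5 × 6.022 × 10²³ × 6.024 × 10^-23 / 4 = 195 g/mol.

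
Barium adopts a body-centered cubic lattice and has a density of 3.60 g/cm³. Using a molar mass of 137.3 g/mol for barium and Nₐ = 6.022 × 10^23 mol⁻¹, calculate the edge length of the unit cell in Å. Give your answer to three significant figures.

5.02 Å

With Z = 2 atoms per BCC cell, a³ = Z·M/(N_A·ρ) = 2 × 137.3 / (6.022 × 10²³ × 3.600 g/cm³) = 1.267 × 10^-22 cm³.
a = (1.267 × 10^-22)^(1/3) = 5.022 × 10^-8 cm = 5.02 Å.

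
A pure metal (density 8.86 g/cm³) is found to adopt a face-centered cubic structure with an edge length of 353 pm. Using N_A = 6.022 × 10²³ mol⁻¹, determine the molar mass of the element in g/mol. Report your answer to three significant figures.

An FCC cell has Z = 4 atoms; a = 3.530 × 10^-8 cm.
M = ρ·N_A·a³/Z = 8.86 × 6.022 × 10²³ × 4.399 × 10^-23 / 4 = 58.7 g/mol.

58.7 g/mol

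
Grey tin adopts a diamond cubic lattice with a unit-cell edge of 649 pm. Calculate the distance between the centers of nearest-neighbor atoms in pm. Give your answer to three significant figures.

281 pm

In a diamond cubic structure, nearest neighbors lie along the body diagonal with √3·a = 8r; the nearest-neighbor distance equals 2r = 0.4330·a.
d = 0.4330 × 649 = 281 pm.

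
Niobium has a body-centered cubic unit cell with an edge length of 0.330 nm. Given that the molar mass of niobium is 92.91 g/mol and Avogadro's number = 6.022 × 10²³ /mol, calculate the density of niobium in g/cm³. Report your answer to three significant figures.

A BCC unit cell contains Z = 2 atoms.
Cell volume: a³ = (0.330 nm)³ = (3.300 × 10^-8 cm)³ = 3.594 × 10^-23 cm³.
ρ = Z·M/(N_A·a³) = 2 × 92.91 / (6.022 × 10²³ × 3.594 × 10^-23) = 8.586 g/cm³.

8.59 g/cm³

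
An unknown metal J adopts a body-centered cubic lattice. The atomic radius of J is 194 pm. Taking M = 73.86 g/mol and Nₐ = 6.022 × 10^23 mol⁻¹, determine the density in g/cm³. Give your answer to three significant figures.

2.73 g/cm³

In a BCC lattice, atoms touch along the body diagonal, so √3·a = 4r, giving a = 448.0 pm = 4.480 × 10^-8 cm.
With Z = 2, ρ = Z·M/(N_A·a³) = 2 × 73.86 / (6.022 × 10²³ × 8.993 × 10^-23) = 2.728 g/cm³.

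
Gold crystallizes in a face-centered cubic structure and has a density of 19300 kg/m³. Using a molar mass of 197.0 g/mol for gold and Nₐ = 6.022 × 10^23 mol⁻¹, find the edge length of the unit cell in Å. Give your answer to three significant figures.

With Z = 4 atoms per FCC cell, a³ = Z·M/(N_A·ρ) = 4 × 197.0 / (6.022 × 10²³ × 19.30 g/cm³) = 6.780 × 10^-23 cm³.
a = (6.780 × 10^-23)^(1/3) = 4.078 × 10^-8 cm = 4.08 Å.

4.08 Å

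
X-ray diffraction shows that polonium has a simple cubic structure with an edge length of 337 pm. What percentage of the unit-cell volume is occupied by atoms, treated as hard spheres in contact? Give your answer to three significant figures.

52.4%

In a simple cubic lattice atoms touch along the cell edge, so a = 2r, so r = 0.5000a = 168.5 pm.
Packing fraction = Z·(4/3)πr³ / a³ = 1 × (4/3)π × (168.5)³ / (337)³ = 0.5236 = 52.4%.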